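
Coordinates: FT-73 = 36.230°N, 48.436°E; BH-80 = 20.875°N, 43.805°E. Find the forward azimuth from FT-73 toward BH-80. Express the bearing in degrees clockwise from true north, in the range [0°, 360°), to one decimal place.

Δλ = -4.6310°
y = sin Δλ · cos φ₂ = -0.075439
x = cos φ₁ sin φ₂ − sin φ₁ cos φ₂ cos Δλ = -0.262996
θ = atan2(y, x) = -163.9948° → 196.0052° (mod 360°)

196.0°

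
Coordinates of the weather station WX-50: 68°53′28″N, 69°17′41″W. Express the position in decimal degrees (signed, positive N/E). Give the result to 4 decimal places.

lat: 68.8911° N → +68.8911°
lon: 69.2947° W → -69.2947°

+68.8911°, -69.2947°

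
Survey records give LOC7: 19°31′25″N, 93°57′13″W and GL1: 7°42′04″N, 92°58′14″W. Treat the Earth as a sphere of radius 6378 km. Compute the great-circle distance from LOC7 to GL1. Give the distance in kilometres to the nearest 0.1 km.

LOC7: φ = +19.52361°, λ = -93.95361°
GL1: φ = +7.70111°, λ = -92.97056°
Δφ = -11.8225°,  Δλ = 0.9831°
a = sin²(Δφ/2) + cos φ₁ cos φ₂ sin²(Δλ/2) = 0.010675
c = 2·arcsin(√a) = 0.207011 rad = 11.8609°
d = R·c = 6378 × 0.207011 = 1320.3 km

1320.3 km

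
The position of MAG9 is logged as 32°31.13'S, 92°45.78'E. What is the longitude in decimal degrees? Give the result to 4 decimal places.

92.7630°E

92° + 45.78′/60 = 92 + 0.76300 = 92.7630°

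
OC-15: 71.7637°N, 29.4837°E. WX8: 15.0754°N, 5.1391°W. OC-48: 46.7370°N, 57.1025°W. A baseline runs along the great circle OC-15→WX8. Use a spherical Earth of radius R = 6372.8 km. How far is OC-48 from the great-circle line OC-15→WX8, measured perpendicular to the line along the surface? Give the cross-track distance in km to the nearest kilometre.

4508 km

δ₁₃ = central angle OC-15→OC-48 = 0.789203 rad  (haversine)
θ₁₃ = bearing OC-15→OC-48 = 285.453°,  θ₁₂ = bearing OC-15→WX8 = 219.174°
dₓₜ = R·arcsin(sin δ₁₃ · sin(θ₁₃ − θ₁₂)) = 6372.8·arcsin(0.70979·sin(66.279°)) = 4507.828 km
|dₓₜ| = 4507.828 km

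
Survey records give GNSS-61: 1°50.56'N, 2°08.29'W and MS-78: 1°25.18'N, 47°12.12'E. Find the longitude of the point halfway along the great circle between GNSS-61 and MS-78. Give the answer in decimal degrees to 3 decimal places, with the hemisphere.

22.535°E

GNSS-61: φ = +1.84267°, λ = -2.13817°
MS-78: φ = +1.41967°, λ = +47.20200°
Bx = cos φ₂ cos Δλ = 0.651367,  By = cos φ₂ sin Δλ = 0.758358
φₘ = atan2(sin φ₁ + sin φ₂, √((cos φ₁ + Bx)² + By²)) = 1.79490°
λₘ = λ₁ + atan2(By, cos φ₁ + Bx) = 22.53468°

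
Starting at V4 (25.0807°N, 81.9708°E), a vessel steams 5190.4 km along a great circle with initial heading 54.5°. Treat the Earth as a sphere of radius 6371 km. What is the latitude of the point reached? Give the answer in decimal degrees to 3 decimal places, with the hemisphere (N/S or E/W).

42.335°N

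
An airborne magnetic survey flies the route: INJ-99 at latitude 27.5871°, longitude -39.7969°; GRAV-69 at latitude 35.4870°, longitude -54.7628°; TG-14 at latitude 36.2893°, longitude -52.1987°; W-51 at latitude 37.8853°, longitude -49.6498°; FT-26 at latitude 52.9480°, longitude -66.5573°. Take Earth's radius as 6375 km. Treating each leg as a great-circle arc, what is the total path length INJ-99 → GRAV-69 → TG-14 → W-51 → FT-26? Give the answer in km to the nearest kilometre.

4324 km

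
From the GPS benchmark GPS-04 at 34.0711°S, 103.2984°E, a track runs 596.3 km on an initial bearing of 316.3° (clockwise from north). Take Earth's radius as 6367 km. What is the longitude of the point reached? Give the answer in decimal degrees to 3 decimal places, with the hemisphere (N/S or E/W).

δ = d/R = 596.3/6367 = 0.093655 rad
φ₂ = arcsin(sin φ₁ cos δ + cos φ₁ sin δ cos θ)
   = arcsin(-0.56022·0.99562 + 0.82834·0.09352·0.72297) = -30.11661°
λ₂ = λ₁ + atan2(sin θ sin δ cos φ₁, cos δ − sin φ₁ sin φ₂) = 99.01482°

99.015°E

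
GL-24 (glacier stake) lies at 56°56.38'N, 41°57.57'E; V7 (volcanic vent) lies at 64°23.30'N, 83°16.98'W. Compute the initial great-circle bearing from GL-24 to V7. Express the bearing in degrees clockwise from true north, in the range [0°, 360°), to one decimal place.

333.3°

GL-24: φ = +56.93967°, λ = +41.95950°
V7: φ = +64.38833°, λ = -83.28300°
Δλ = -125.2425°
y = sin Δλ · cos φ₂ = -0.353042
x = cos φ₁ sin φ₂ − sin φ₁ cos φ₂ cos Δλ = 0.700973
θ = atan2(y, x) = -26.7319° → 333.2681° (mod 360°)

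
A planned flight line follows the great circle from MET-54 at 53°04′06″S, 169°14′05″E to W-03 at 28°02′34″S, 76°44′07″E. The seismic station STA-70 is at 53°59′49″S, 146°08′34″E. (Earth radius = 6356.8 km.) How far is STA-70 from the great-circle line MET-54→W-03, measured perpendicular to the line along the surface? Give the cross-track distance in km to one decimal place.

168.0 km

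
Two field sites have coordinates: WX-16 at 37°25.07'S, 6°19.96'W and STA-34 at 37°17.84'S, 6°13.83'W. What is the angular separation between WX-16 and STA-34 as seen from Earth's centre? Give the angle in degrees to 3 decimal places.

WX-16: φ = -37.41783°, λ = -6.33267°
STA-34: φ = -37.29733°, λ = -6.23050°
Δφ = 0.1205°,  Δλ = 0.1022°
a = sin²(Δφ/2) + cos φ₁ cos φ₂ sin²(Δλ/2) = 0.000002
c = 2·arcsin(√a) = 0.002536 rad = 0.1453°

0.145°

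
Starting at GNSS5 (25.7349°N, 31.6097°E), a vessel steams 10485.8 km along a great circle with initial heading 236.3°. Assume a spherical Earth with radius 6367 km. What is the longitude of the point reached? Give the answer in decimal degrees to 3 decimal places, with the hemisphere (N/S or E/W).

δ = d/R = 10485.8/6367 = 1.646898 rad
φ₂ = arcsin(sin φ₁ cos δ + cos φ₁ sin δ cos θ)
   = arcsin(0.43421·-0.07603 + 0.90081·0.99711·-0.55484) = -32.09850°
λ₂ = λ₁ + atan2(sin θ sin δ cos φ₁, cos δ − sin φ₁ sin φ₂) = -46.69411°

46.694°W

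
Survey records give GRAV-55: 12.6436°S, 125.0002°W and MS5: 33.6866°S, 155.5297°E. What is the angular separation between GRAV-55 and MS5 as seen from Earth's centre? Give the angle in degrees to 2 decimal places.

74.35°

Δφ = -21.0430°,  Δλ = -79.4701°
a = sin²(Δφ/2) + cos φ₁ cos φ₂ sin²(Δλ/2) = 0.365110
c = 2·arcsin(√a) = 1.297632 rad = 74.3488°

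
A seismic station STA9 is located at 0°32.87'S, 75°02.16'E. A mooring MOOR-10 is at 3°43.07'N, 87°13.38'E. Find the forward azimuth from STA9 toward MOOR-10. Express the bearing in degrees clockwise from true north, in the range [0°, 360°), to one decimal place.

70.6°

STA9: φ = -0.54783°, λ = +75.03600°
MOOR-10: φ = +3.71783°, λ = +87.22300°
Δλ = 12.1870°
y = sin Δλ · cos φ₂ = 0.210659
x = cos φ₁ sin φ₂ − sin φ₁ cos φ₂ cos Δλ = 0.074166
θ = atan2(y, x) = 70.6045° → 70.6045° (mod 360°)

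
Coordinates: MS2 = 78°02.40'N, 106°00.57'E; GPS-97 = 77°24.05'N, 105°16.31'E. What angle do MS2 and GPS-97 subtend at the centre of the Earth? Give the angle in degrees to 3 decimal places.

MS2: φ = +78.04000°, λ = +106.00950°
GPS-97: φ = +77.40083°, λ = +105.27183°
Δφ = -0.6392°,  Δλ = -0.7377°
a = sin²(Δφ/2) + cos φ₁ cos φ₂ sin²(Δλ/2) = 0.000033
c = 2·arcsin(√a) = 0.011486 rad = 0.6581°

0.658°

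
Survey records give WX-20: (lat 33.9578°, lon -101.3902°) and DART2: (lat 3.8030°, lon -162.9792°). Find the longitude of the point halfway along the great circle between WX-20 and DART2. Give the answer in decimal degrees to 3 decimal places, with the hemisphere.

Bx = cos φ₂ cos Δλ = 0.474745,  By = cos φ₂ sin Δλ = -0.877620
φₘ = atan2(sin φ₁ + sin φ₂, √((cos φ₁ + Bx)² + By²)) = 21.67920°
λₘ = λ₁ + atan2(By, cos φ₁ + Bx) = -135.32765°

135.328°W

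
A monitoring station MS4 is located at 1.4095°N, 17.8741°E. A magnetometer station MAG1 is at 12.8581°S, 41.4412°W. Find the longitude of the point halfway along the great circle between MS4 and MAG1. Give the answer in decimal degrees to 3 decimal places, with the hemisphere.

Bx = cos φ₂ cos Δλ = 0.497517,  By = cos φ₂ sin Δλ = -0.838424
φₘ = atan2(sin φ₁ + sin φ₂, √((cos φ₁ + Bx)² + By²)) = -6.58000°
λₘ = λ₁ + atan2(By, cos φ₁ + Bx) = -11.37425°

11.374°W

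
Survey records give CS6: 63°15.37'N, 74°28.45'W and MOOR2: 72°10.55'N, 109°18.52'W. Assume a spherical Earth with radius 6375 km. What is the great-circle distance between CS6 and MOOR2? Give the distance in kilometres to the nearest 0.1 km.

1734.3 km

CS6: φ = +63.25617°, λ = -74.47417°
MOOR2: φ = +72.17583°, λ = -109.30867°
Δφ = 8.9197°,  Δλ = -34.8345°
a = sin²(Δφ/2) + cos φ₁ cos φ₂ sin²(Δλ/2) = 0.018388
c = 2·arcsin(√a) = 0.272044 rad = 15.5870°
d = R·c = 6375 × 0.272044 = 1734.3 km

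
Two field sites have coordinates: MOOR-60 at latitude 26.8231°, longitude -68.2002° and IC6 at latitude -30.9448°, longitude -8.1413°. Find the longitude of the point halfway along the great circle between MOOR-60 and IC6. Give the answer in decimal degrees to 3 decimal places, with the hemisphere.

Bx = cos φ₂ cos Δλ = 0.428068,  By = cos φ₂ sin Δλ = 0.743198
φₘ = atan2(sin φ₁ + sin φ₂, √((cos φ₁ + Bx)² + By²)) = -2.37987°
λₘ = λ₁ + atan2(By, cos φ₁ + Bx) = -38.82817°

38.828°W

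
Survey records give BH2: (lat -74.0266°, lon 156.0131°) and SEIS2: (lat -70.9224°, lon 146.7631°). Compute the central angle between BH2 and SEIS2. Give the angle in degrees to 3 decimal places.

4.162°

Δφ = 3.1042°,  Δλ = -9.2500°
a = sin²(Δφ/2) + cos φ₁ cos φ₂ sin²(Δλ/2) = 0.001318
c = 2·arcsin(√a) = 0.072637 rad = 4.1618°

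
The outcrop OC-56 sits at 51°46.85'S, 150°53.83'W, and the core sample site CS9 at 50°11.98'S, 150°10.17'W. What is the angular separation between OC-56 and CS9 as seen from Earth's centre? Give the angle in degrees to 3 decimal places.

OC-56: φ = -51.78083°, λ = -150.89717°
CS9: φ = -50.19967°, λ = -150.16950°
Δφ = 1.5812°,  Δλ = 0.7277°
a = sin²(Δφ/2) + cos φ₁ cos φ₂ sin²(Δλ/2) = 0.000206
c = 2·arcsin(√a) = 0.028731 rad = 1.6461°

1.646°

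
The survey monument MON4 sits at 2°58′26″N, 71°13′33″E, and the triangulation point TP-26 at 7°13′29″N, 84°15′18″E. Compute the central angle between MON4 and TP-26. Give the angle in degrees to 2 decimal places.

MON4: φ = +2.97389°, λ = +71.22583°
TP-26: φ = +7.22472°, λ = +84.25500°
Δφ = 4.2508°,  Δλ = 13.0292°
a = sin²(Δφ/2) + cos φ₁ cos φ₂ sin²(Δλ/2) = 0.014128
c = 2·arcsin(√a) = 0.238289 rad = 13.6529°

13.65°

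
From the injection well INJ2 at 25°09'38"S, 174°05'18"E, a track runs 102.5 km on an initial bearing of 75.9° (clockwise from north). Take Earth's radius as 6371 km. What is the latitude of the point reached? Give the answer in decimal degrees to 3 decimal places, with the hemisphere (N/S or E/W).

INJ2: φ = -25.16056°, λ = +174.08833°
δ = d/R = 102.5/6371 = 0.016089 rad
φ₂ = arcsin(sin φ₁ cos δ + cos φ₁ sin δ cos θ)
   = arcsin(-0.42516·0.99987 + 0.90512·0.01609·0.24362) = -24.93273°
λ₂ = λ₁ + atan2(sin θ sin δ cos φ₁, cos δ − sin φ₁ sin φ₂) = 175.07426°

24.933°S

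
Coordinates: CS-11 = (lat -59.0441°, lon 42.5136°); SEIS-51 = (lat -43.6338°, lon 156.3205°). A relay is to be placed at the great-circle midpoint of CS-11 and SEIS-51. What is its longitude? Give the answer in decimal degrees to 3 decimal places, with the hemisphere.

113.962°E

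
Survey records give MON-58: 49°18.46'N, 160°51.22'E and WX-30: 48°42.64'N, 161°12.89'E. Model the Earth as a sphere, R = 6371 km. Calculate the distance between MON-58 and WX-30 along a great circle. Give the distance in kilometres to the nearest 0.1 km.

MON-58: φ = +49.30767°, λ = +160.85367°
WX-30: φ = +48.71067°, λ = +161.21483°
Δφ = -0.5970°,  Δλ = 0.3612°
a = sin²(Δφ/2) + cos φ₁ cos φ₂ sin²(Δλ/2) = 0.000031
c = 2·arcsin(√a) = 0.011210 rad = 0.6423°
d = R·c = 6371 × 0.011210 = 71.4 km

71.4 km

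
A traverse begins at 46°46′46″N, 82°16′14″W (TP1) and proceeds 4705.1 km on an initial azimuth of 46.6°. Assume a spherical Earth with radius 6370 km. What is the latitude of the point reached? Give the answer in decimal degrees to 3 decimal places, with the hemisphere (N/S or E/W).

TP1: φ = +46.77944°, λ = -82.27056°
δ = d/R = 4705.1/6370 = 0.738634 rad
φ₂ = arcsin(sin φ₁ cos δ + cos φ₁ sin δ cos θ)
   = arcsin(0.72872·0.73939 + 0.68481·0.67328·0.68709) = 58.82642°
λ₂ = λ₁ + atan2(sin θ sin δ cos φ₁, cos δ − sin φ₁ sin φ₂) = -11.35332°

58.826°N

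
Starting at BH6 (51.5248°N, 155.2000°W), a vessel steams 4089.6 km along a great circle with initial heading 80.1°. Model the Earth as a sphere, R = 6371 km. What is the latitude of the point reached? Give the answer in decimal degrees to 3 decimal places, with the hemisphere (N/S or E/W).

43.717°N

δ = d/R = 4089.6/6371 = 0.641909 rad
φ₂ = arcsin(sin φ₁ cos δ + cos φ₁ sin δ cos θ)
   = arcsin(0.78288·0.80095 + 0.62218·0.59873·0.17193) = 43.71685°
λ₂ = λ₁ + atan2(sin θ sin δ cos φ₁, cos δ − sin φ₁ sin φ₂) = -100.50891°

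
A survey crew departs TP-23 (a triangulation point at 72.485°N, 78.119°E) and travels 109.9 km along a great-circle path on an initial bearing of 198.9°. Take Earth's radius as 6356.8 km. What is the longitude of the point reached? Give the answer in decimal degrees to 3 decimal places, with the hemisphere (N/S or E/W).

δ = d/R = 109.9/6356.8 = 0.017289 rad
φ₂ = arcsin(sin φ₁ cos δ + cos φ₁ sin δ cos θ)
   = arcsin(0.95364·0.99985 + 0.30096·0.01729·-0.94609) = 71.54514°
λ₂ = λ₁ + atan2(sin θ sin δ cos φ₁, cos δ − sin φ₁ sin φ₂) = 77.10540°

77.105°E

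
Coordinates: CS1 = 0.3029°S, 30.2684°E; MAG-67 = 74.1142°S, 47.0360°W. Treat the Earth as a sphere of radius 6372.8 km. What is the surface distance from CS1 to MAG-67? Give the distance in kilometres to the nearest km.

Δφ = -73.8113°,  Δλ = -77.3044°
a = sin²(Δφ/2) + cos φ₁ cos φ₂ sin²(Δλ/2) = 0.467380
c = 2·arcsin(√a) = 1.505510 rad = 86.2594°
d = R·c = 6372.8 × 1.505510 = 9594.3 km

9594 km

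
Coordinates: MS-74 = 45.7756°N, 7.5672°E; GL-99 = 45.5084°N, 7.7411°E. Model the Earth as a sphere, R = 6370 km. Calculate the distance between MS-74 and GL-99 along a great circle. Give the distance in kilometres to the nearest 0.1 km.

Δφ = -0.2672°,  Δλ = 0.1739°
a = sin²(Δφ/2) + cos φ₁ cos φ₂ sin²(Δλ/2) = 0.000007
c = 2·arcsin(√a) = 0.005124 rad = 0.2936°
d = R·c = 6370 × 0.005124 = 32.6 km

32.6 km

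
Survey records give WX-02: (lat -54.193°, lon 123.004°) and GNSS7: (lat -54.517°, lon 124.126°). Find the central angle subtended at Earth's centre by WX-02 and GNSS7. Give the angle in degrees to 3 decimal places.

Δφ = -0.3240°,  Δλ = 1.1220°
a = sin²(Δφ/2) + cos φ₁ cos φ₂ sin²(Δλ/2) = 0.000041
c = 2·arcsin(√a) = 0.012736 rad = 0.7297°

0.730°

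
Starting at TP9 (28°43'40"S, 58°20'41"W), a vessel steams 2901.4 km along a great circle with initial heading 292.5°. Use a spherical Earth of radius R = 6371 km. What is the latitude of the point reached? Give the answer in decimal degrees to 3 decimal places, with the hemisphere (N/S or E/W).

16.503°S

TP9: φ = -28.72778°, λ = -58.34472°
δ = d/R = 2901.4/6371 = 0.455407 rad
φ₂ = arcsin(sin φ₁ cos δ + cos φ₁ sin δ cos θ)
   = arcsin(-0.48065·0.89808 + 0.87691·0.43983·0.38268) = -16.50293°
λ₂ = λ₁ + atan2(sin θ sin δ cos φ₁, cos δ − sin φ₁ sin φ₂) = -83.41989°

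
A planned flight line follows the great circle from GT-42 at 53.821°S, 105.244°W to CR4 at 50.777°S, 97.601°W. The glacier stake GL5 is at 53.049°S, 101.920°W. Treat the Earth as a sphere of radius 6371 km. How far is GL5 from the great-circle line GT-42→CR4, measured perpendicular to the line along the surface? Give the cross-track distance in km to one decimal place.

41.2 km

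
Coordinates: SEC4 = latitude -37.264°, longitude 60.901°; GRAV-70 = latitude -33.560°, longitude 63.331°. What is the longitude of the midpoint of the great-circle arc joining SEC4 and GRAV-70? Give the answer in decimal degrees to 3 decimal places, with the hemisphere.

62.144°E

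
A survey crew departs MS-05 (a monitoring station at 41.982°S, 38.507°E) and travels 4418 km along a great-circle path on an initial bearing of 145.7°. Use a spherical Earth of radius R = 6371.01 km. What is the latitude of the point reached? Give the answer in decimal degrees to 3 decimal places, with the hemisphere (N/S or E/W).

δ = d/R = 4418/6371.01 = 0.693454 rad
φ₂ = arcsin(sin φ₁ cos δ + cos φ₁ sin δ cos θ)
   = arcsin(-0.66890·0.76904 + 0.74336·0.63920·-0.82610) = -65.08469°
λ₂ = λ₁ + atan2(sin θ sin δ cos φ₁, cos δ − sin φ₁ sin φ₂) = 97.26971°

65.085°S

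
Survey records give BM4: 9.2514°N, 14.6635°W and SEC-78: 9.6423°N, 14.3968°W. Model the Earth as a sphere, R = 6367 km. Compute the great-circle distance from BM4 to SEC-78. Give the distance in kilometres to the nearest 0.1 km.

Δφ = 0.3909°,  Δλ = 0.2667°
a = sin²(Δφ/2) + cos φ₁ cos φ₂ sin²(Δλ/2) = 0.000017
c = 2·arcsin(√a) = 0.008224 rad = 0.4712°
d = R·c = 6367 × 0.008224 = 52.4 km

52.4 km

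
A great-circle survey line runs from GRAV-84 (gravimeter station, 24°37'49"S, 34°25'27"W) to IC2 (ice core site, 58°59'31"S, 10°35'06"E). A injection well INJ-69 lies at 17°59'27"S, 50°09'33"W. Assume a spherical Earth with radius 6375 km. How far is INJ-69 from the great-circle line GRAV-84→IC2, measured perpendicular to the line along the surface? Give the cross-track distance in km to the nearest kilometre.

GRAV-84: φ = -24.63028°, λ = -34.42417°
IC2: φ = -58.99194°, λ = +10.58500°
INJ-69: φ = -17.99083°, λ = -50.15917°
δ₁₃ = central angle GRAV-84→INJ-69 = 0.280581 rad  (haversine)
θ₁₃ = bearing GRAV-84→INJ-69 = 291.339°,  θ₁₂ = bearing GRAV-84→IC2 = 149.853°
dₓₜ = R·arcsin(sin δ₁₃ · sin(θ₁₃ − θ₁₂)) = 6375·arcsin(0.27691·sin(141.486°)) = 1104.796 km
|dₓₜ| = 1104.796 km

1105 km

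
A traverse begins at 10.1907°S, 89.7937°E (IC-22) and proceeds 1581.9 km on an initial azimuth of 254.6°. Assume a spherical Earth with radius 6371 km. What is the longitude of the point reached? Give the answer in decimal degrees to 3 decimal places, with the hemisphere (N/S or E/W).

75.683°E

δ = d/R = 1581.9/6371 = 0.248297 rad
φ₂ = arcsin(sin φ₁ cos δ + cos φ₁ sin δ cos θ)
   = arcsin(-0.17692·0.96933 + 0.98422·0.24575·-0.26556) = -13.63471°
λ₂ = λ₁ + atan2(sin θ sin δ cos φ₁, cos δ − sin φ₁ sin φ₂) = 75.68274°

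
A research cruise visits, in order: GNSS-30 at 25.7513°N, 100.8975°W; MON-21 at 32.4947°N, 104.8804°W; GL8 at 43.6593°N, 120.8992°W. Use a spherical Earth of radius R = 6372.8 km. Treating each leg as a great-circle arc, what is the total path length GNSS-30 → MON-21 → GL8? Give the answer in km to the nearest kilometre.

2711 km

GNSS-30→MON-21: c = 0.132405 rad, d = 843.79 km
MON-21→GL8: c = 0.292999 rad, d = 1867.23 km
Total = 843.79 + 1867.23 = 2711.02 km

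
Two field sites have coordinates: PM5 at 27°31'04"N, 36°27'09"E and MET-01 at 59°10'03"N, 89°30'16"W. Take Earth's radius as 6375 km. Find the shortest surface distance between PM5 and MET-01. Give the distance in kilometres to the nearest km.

9184 km

PM5: φ = +27.51778°, λ = +36.45250°
MET-01: φ = +59.16750°, λ = -89.50444°
Δφ = 31.6497°,  Δλ = -125.9569°
a = sin²(Δφ/2) + cos φ₁ cos φ₂ sin²(Δλ/2) = 0.435087
c = 2·arcsin(√a) = 1.440602 rad = 82.5404°
d = R·c = 6375 × 1.440602 = 9183.8 km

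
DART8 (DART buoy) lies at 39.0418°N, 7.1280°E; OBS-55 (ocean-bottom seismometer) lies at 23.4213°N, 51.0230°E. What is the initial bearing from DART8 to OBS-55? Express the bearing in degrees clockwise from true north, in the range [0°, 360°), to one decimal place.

99.6°

Δλ = 43.8950°
y = sin Δλ · cos φ₂ = 0.636213
x = cos φ₁ sin φ₂ − sin φ₁ cos φ₂ cos Δλ = -0.107781
θ = atan2(y, x) = 99.6152° → 99.6152° (mod 360°)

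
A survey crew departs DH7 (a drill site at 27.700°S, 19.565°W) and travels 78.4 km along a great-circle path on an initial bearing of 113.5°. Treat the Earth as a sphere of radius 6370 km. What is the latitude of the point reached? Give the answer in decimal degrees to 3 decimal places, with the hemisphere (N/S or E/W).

δ = d/R = 78.4/6370 = 0.012308 rad
φ₂ = arcsin(sin φ₁ cos δ + cos φ₁ sin δ cos θ)
   = arcsin(-0.46484·0.99992 + 0.88539·0.01231·-0.39875) = -27.97926°
λ₂ = λ₁ + atan2(sin θ sin δ cos φ₁, cos δ − sin φ₁ sin φ₂) = -18.83272°

27.979°S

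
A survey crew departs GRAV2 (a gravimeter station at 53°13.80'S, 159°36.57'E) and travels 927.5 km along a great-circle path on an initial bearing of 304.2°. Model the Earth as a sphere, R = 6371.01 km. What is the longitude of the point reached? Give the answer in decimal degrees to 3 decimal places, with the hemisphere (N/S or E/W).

149.269°E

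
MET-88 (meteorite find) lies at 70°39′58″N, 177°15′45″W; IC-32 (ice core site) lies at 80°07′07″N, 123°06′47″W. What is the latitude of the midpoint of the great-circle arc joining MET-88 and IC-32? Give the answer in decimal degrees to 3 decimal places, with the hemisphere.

76.770°N

MET-88: φ = +70.66611°, λ = -177.26250°
IC-32: φ = +80.11861°, λ = -123.11306°
Bx = cos φ₂ cos Δλ = 0.100507,  By = cos φ₂ sin Δλ = 0.139097
φₘ = atan2(sin φ₁ + sin φ₂, √((cos φ₁ + Bx)² + By²)) = 76.77038°
λₘ = λ₁ + atan2(By, cos φ₁ + Bx) = -159.39846°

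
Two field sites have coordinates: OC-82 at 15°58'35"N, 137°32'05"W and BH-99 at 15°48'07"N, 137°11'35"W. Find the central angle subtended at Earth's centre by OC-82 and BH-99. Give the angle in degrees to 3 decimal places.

0.372°

OC-82: φ = +15.97639°, λ = -137.53472°
BH-99: φ = +15.80194°, λ = -137.19306°
Δφ = -0.1744°,  Δλ = 0.3417°
a = sin²(Δφ/2) + cos φ₁ cos φ₂ sin²(Δλ/2) = 0.000011
c = 2·arcsin(√a) = 0.006493 rad = 0.3720°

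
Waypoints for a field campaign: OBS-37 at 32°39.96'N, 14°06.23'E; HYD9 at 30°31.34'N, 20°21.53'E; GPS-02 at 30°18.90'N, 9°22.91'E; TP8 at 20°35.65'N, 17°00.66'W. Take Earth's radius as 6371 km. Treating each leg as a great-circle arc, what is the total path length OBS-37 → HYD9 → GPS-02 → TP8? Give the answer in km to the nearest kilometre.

OBS-37: φ = +32.66600°, λ = +14.10383°
HYD9: φ = +30.52233°, λ = +20.35883°
GPS-02: φ = +30.31500°, λ = +9.38183°
TP8: φ = +20.59417°, λ = -17.01100°
OBS-37→HYD9: c = 0.100211 rad, d = 638.45 km
HYD9→GPS-02: c = 0.165187 rad, d = 1052.41 km
GPS-02→TP8: c = 0.447776 rad, d = 2852.78 km
Total = 638.45 + 1052.41 + 2852.78 = 4543.64 km

4544 km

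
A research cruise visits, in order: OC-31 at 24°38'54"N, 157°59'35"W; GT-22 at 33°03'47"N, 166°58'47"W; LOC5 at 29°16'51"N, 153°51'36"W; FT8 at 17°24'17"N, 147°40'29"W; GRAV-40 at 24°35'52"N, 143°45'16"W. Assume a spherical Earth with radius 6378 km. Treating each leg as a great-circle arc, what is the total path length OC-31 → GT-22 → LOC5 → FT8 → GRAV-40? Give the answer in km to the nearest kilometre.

4962 km

OC-31: φ = +24.64833°, λ = -157.99306°
GT-22: φ = +33.06306°, λ = -166.97972°
LOC5: φ = +29.28083°, λ = -153.86000°
FT8: φ = +17.40472°, λ = -147.67472°
GRAV-40: φ = +24.59778°, λ = -143.75444°
OC-31→GT-22: c = 0.200914 rad, d = 1281.43 km
GT-22→LOC5: c = 0.206563 rad, d = 1317.46 km
LOC5→FT8: c = 0.229634 rad, d = 1464.60 km
FT8→GRAV-40: c = 0.140830 rad, d = 898.22 km
Total = 1281.43 + 1317.46 + 1464.60 + 898.22 = 4961.71 km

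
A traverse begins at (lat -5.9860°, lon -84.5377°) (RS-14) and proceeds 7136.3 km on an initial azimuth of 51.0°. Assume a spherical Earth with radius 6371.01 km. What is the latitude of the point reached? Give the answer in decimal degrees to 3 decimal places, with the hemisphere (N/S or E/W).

31.196°N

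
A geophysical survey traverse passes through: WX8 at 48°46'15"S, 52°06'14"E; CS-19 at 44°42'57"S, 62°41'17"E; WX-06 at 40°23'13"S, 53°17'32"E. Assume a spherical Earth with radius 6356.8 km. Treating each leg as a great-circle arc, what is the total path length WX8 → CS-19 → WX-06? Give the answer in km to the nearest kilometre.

WX8: φ = -48.77083°, λ = +52.10389°
CS-19: φ = -44.71583°, λ = +62.68806°
WX-06: φ = -40.38694°, λ = +53.29222°
WX8→CS-19: c = 0.144845 rad, d = 920.75 km
CS-19→WX-06: c = 0.142347 rad, d = 904.87 km
Total = 920.75 + 904.87 = 1825.62 km

1826 km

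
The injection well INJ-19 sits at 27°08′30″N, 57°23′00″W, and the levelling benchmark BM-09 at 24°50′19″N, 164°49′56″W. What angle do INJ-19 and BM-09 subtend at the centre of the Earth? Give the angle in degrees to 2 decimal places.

INJ-19: φ = +27.14167°, λ = -57.38333°
BM-09: φ = +24.83861°, λ = -164.83222°
Δφ = -2.3031°,  Δλ = -107.4489°
a = sin²(Δφ/2) + cos φ₁ cos φ₂ sin²(Δλ/2) = 0.525261
c = 2·arcsin(√a) = 1.621340 rad = 92.8959°

92.90°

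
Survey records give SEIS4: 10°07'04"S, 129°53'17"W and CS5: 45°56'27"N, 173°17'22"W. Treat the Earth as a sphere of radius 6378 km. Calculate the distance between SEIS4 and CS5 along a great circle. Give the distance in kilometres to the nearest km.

7593 km

SEIS4: φ = -10.11778°, λ = -129.88806°
CS5: φ = +45.94083°, λ = -173.28944°
Δφ = 56.0586°,  Δλ = -43.4014°
a = sin²(Δφ/2) + cos φ₁ cos φ₂ sin²(Δλ/2) = 0.314425
c = 2·arcsin(√a) = 1.190549 rad = 68.2135°
d = R·c = 6378 × 1.190549 = 7593.3 km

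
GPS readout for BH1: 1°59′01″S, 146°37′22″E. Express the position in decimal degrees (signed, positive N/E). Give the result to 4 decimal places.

lat: 1.9836° S → -1.9836°
lon: 146.6228° E → +146.6228°

-1.9836°, +146.6228°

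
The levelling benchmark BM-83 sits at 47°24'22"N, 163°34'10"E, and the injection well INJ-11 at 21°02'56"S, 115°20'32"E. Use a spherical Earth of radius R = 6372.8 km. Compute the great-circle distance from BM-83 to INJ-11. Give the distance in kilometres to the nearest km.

BM-83: φ = +47.40611°, λ = +163.56944°
INJ-11: φ = -21.04889°, λ = +115.34222°
Δφ = -68.4550°,  Δλ = -48.2272°
a = sin²(Δφ/2) + cos φ₁ cos φ₂ sin²(Δλ/2) = 0.421811
c = 2·arcsin(√a) = 1.413774 rad = 81.0033°
d = R·c = 6372.8 × 1.413774 = 9009.7 km

9010 km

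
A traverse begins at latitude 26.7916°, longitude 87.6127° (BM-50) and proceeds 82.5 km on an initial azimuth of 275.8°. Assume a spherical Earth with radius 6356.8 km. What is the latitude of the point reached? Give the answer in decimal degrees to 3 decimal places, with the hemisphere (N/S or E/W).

26.864°N

δ = d/R = 82.5/6356.8 = 0.012978 rad
φ₂ = arcsin(sin φ₁ cos δ + cos φ₁ sin δ cos θ)
   = arcsin(0.45075·0.99992 + 0.89265·0.01298·0.10106) = 26.86433°
λ₂ = λ₁ + atan2(sin θ sin δ cos φ₁, cos δ − sin φ₁ sin φ₂) = 86.78341°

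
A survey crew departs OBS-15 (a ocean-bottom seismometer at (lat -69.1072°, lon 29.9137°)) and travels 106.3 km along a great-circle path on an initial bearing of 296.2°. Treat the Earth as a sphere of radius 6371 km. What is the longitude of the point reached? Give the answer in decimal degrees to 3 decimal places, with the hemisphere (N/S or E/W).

27.555°E

δ = d/R = 106.3/6371 = 0.016685 rad
φ₂ = arcsin(sin φ₁ cos δ + cos φ₁ sin δ cos θ)
   = arcsin(-0.93425·0.99986 + 0.35662·0.01668·0.44151) = -68.66865°
λ₂ = λ₁ + atan2(sin θ sin δ cos φ₁, cos δ − sin φ₁ sin φ₂) = 27.55511°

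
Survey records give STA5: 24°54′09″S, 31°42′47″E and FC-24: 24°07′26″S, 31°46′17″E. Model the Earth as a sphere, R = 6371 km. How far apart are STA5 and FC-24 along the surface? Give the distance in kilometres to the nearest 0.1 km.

STA5: φ = -24.90250°, λ = +31.71306°
FC-24: φ = -24.12389°, λ = +31.77139°
Δφ = 0.7786°,  Δλ = 0.0583°
a = sin²(Δφ/2) + cos φ₁ cos φ₂ sin²(Δλ/2) = 0.000046
c = 2·arcsin(√a) = 0.013621 rad = 0.7804°
d = R·c = 6371 × 0.013621 = 86.8 km

86.8 km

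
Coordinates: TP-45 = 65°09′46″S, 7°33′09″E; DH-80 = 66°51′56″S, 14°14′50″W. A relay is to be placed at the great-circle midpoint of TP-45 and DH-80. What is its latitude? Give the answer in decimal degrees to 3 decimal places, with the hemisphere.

66.399°S

TP-45: φ = -65.16278°, λ = +7.55250°
DH-80: φ = -66.86556°, λ = -14.24722°
Bx = cos φ₂ cos Δλ = 0.364794,  By = cos φ₂ sin Δλ = -0.145905
φₘ = atan2(sin φ₁ + sin φ₂, √((cos φ₁ + Bx)² + By²)) = -66.39878°
λₘ = λ₁ + atan2(By, cos φ₁ + Bx) = -2.97886°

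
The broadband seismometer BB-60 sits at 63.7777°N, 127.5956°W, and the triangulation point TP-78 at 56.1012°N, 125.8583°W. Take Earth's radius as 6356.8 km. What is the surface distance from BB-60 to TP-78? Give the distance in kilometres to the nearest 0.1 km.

857.1 km

Δφ = -7.6765°,  Δλ = 1.7373°
a = sin²(Δφ/2) + cos φ₁ cos φ₂ sin²(Δλ/2) = 0.004538
c = 2·arcsin(√a) = 0.134826 rad = 7.7249°
d = R·c = 6356.8 × 0.134826 = 857.1 km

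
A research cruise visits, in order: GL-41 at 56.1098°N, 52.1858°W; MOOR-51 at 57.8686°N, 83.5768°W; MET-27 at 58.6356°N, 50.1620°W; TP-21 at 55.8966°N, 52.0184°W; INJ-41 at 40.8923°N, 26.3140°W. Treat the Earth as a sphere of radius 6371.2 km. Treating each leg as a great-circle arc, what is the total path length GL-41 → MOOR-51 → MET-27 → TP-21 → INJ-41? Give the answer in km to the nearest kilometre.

GL-41→MOOR-51: c = 0.297334 rad, d = 1894.37 km
MOOR-51→MET-27: c = 0.303979 rad, d = 1936.71 km
MET-27→TP-21: c = 0.050909 rad, d = 324.35 km
TP-21→INJ-41: c = 0.392478 rad, d = 2500.56 km
Total = 1894.37 + 1936.71 + 324.35 + 2500.56 = 6655.99 km

6656 km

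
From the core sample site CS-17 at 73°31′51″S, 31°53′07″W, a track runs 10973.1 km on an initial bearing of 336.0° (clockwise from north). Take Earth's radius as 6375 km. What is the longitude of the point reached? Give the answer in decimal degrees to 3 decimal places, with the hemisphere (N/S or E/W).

CS-17: φ = -73.53083°, λ = -31.88528°
δ = d/R = 10973.1/6375 = 1.721271 rad
φ₂ = arcsin(sin φ₁ cos δ + cos φ₁ sin δ cos θ)
   = arcsin(-0.95897·-0.14991 + 0.28350·0.98870·0.91355) = 23.56691°
λ₂ = λ₁ + atan2(sin θ sin δ cos φ₁, cos δ − sin φ₁ sin φ₂) = -57.90839°

57.908°W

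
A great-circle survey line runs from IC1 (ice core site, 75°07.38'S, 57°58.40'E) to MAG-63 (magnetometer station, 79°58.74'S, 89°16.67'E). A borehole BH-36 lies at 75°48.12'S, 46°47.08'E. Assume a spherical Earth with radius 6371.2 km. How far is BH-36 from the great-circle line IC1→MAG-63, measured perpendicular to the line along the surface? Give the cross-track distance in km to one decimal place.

IC1: φ = -75.12300°, λ = +57.97333°
MAG-63: φ = -79.97900°, λ = +89.27783°
BH-36: φ = -75.80200°, λ = +46.78467°
δ₁₃ = central angle IC1→BH-36 = 0.050346 rad  (haversine)
θ₁₃ = bearing IC1→BH-36 = 251.034°,  θ₁₂ = bearing IC1→MAG-63 = 140.360°
dₓₜ = R·arcsin(sin δ₁₃ · sin(θ₁₃ − θ₁₂)) = 6371.2·arcsin(0.05033·sin(110.674°)) = 300.095 km
|dₓₜ| = 300.095 km

300.1 km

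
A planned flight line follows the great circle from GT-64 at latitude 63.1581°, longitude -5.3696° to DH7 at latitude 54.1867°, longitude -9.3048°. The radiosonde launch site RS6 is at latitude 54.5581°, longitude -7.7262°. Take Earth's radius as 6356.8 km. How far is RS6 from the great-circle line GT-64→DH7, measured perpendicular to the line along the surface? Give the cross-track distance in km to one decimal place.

91.4 km

δ₁₃ = central angle GT-64→RS6 = 0.151572 rad  (haversine)
θ₁₃ = bearing GT-64→RS6 = 189.086°,  θ₁₂ = bearing GT-64→DH7 = 194.551°
dₓₜ = R·arcsin(sin δ₁₃ · sin(θ₁₃ − θ₁₂)) = 6356.8·arcsin(0.15099·sin(-5.465°)) = -91.416 km
|dₓₜ| = 91.416 km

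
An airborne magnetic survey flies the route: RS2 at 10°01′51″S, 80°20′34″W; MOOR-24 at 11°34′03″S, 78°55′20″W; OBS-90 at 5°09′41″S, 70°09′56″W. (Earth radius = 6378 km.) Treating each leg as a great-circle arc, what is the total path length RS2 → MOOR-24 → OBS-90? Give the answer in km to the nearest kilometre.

1430 km

RS2: φ = -10.03083°, λ = -80.34278°
MOOR-24: φ = -11.56750°, λ = -78.92222°
OBS-90: φ = -5.16139°, λ = -70.16556°
RS2→MOOR-24: c = 0.036227 rad, d = 231.06 km
MOOR-24→OBS-90: c = 0.187985 rad, d = 1198.97 km
Total = 231.06 + 1198.97 = 1430.02 km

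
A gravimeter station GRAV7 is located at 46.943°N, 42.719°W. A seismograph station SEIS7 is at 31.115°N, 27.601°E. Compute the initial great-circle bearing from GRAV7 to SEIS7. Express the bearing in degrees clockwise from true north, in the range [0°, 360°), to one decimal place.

80.0°

Δλ = 70.3200°
y = sin Δλ · cos φ₂ = 0.806124
x = cos φ₁ sin φ₂ − sin φ₁ cos φ₂ cos Δλ = 0.142138
θ = atan2(y, x) = 80.0002° → 80.0002° (mod 360°)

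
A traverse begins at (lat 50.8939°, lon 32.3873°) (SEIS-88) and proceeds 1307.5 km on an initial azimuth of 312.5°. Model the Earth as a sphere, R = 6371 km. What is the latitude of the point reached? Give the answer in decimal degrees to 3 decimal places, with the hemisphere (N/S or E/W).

57.837°N

δ = d/R = 1307.5/6371 = 0.205227 rad
φ₂ = arcsin(sin φ₁ cos δ + cos φ₁ sin δ cos θ)
   = arcsin(0.77598·0.97901 + 0.63076·0.20379·0.67559) = 57.83696°
λ₂ = λ₁ + atan2(sin θ sin δ cos φ₁, cos δ − sin φ₁ sin φ₂) = 15.99288°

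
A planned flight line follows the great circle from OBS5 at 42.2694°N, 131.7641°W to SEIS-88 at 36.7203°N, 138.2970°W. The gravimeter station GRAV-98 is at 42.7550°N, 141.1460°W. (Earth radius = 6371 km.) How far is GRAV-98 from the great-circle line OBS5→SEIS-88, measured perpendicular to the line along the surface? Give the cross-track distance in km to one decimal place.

613.2 km

δ₁₃ = central angle OBS5→GRAV-98 = 0.120936 rad  (haversine)
θ₁₃ = bearing OBS5→GRAV-98 = 277.181°,  θ₁₂ = bearing OBS5→SEIS-88 = 224.378°
dₓₜ = R·arcsin(sin δ₁₃ · sin(θ₁₃ − θ₁₂)) = 6371·arcsin(0.12064·sin(52.803°)) = 613.191 km
|dₓₜ| = 613.191 km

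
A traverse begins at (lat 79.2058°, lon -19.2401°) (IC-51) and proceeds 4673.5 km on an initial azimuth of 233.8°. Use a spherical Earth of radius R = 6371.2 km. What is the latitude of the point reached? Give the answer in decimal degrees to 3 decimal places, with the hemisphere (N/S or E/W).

40.966°N

δ = d/R = 4673.5/6371.2 = 0.733535 rad
φ₂ = arcsin(sin φ₁ cos δ + cos φ₁ sin δ cos θ)
   = arcsin(0.98231·0.74281 + 0.18728·0.66950·-0.59061) = 40.96636°
λ₂ = λ₁ + atan2(sin θ sin δ cos φ₁, cos δ − sin φ₁ sin φ₂) = -64.92316°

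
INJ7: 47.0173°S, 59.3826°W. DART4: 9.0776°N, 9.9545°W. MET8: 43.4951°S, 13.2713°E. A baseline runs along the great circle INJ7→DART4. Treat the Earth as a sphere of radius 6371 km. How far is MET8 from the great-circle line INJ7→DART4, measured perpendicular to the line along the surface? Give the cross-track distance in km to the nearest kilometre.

4668 km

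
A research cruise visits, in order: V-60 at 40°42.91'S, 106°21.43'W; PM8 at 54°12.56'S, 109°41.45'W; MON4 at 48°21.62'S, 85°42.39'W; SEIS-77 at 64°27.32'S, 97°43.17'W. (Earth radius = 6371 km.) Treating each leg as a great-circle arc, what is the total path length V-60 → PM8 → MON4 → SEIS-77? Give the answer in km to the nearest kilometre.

5229 km

V-60: φ = -40.71517°, λ = -106.35717°
PM8: φ = -54.20933°, λ = -109.69083°
MON4: φ = -48.36033°, λ = -85.70650°
SEIS-77: φ = -64.45533°, λ = -97.71950°
V-60→PM8: c = 0.238711 rad, d = 1520.83 km
PM8→MON4: c = 0.279323 rad, d = 1779.57 km
MON4→SEIS-77: c = 0.302721 rad, d = 1928.64 km
Total = 1520.83 + 1779.57 + 1928.64 = 5229.03 km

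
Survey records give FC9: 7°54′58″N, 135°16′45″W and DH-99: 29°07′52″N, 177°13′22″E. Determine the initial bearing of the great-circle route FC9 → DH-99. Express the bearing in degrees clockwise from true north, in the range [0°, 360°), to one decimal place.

301.9°

FC9: φ = +7.91611°, λ = -135.27917°
DH-99: φ = +29.13111°, λ = +177.22278°
Δλ = -47.4981°
y = sin Δλ · cos φ₂ = -0.643998
x = cos φ₁ sin φ₂ − sin φ₁ cos φ₂ cos Δλ = 0.400893
θ = atan2(y, x) = -58.0975° → 301.9025° (mod 360°)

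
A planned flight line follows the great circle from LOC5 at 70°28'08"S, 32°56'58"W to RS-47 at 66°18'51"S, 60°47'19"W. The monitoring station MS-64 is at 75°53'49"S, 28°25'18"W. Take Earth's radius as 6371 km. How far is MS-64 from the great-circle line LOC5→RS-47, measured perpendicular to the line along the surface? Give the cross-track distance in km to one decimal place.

LOC5: φ = -70.46889°, λ = -32.94944°
RS-47: φ = -66.31417°, λ = -60.78861°
MS-64: φ = -75.89694°, λ = -28.42167°
δ₁₃ = central angle LOC5→MS-64 = 0.097388 rad  (haversine)
θ₁₃ = bearing LOC5→MS-64 = 168.590°,  θ₁₂ = bearing LOC5→RS-47 = 278.677°
dₓₜ = R·arcsin(sin δ₁₃ · sin(θ₁₃ − θ₁₂)) = 6371·arcsin(0.09723·sin(-110.087°)) = -582.608 km
|dₓₜ| = 582.608 km

582.6 km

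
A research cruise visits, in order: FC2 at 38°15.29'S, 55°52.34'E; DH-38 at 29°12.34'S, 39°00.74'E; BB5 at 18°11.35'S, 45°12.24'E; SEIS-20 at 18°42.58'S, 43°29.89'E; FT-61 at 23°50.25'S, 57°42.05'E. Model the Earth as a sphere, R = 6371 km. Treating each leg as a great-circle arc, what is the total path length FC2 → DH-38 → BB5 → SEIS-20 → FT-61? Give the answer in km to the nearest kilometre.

4994 km

FC2: φ = -38.25483°, λ = +55.87233°
DH-38: φ = -29.20567°, λ = +39.01233°
BB5: φ = -18.18917°, λ = +45.20400°
SEIS-20: φ = -18.70967°, λ = +43.49817°
FT-61: φ = -23.83750°, λ = +57.70083°
FC2→DH-38: c = 0.290534 rad, d = 1850.99 km
DH-38→BB5: c = 0.216129 rad, d = 1376.96 km
BB5→SEIS-20: c = 0.029667 rad, d = 189.01 km
SEIS-20→FT-61: c = 0.247546 rad, d = 1577.12 km
Total = 1850.99 + 1376.96 + 189.01 + 1577.12 = 4994.08 km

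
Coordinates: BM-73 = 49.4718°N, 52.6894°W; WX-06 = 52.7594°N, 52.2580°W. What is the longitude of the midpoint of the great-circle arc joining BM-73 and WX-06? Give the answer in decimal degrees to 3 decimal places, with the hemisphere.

52.481°W

Bx = cos φ₂ cos Δλ = 0.605146,  By = cos φ₂ sin Δλ = 0.004556
φₘ = atan2(sin φ₁ + sin φ₂, √((cos φ₁ + Bx)² + By²)) = 51.11580°
λₘ = λ₁ + atan2(By, cos φ₁ + Bx) = -52.48138°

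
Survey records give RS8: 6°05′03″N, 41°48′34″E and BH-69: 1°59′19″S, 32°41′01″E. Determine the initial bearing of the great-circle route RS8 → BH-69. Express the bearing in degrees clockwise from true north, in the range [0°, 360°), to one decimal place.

228.7°

RS8: φ = +6.08417°, λ = +41.80944°
BH-69: φ = -1.98861°, λ = +32.68361°
Δλ = -9.1258°
y = sin Δλ · cos φ₂ = -0.158508
x = cos φ₁ sin φ₂ − sin φ₁ cos φ₂ cos Δλ = -0.139090
θ = atan2(y, x) = -131.2669° → 228.7331° (mod 360°)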